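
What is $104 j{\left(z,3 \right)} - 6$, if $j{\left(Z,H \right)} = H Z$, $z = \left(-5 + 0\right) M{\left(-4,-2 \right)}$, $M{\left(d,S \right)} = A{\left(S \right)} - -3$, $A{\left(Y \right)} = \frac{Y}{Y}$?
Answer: $-6246$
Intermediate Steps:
$A{\left(Y \right)} = 1$
$M{\left(d,S \right)} = 4$ ($M{\left(d,S \right)} = 1 - -3 = 1 + 3 = 4$)
$z = -20$ ($z = \left(-5 + 0\right) 4 = \left(-5\right) 4 = -20$)
$104 j{\left(z,3 \right)} - 6 = 104 \cdot 3 \left(-20\right) - 6 = 104 \left(-60\right) - 6 = -6240 - 6 = -6246$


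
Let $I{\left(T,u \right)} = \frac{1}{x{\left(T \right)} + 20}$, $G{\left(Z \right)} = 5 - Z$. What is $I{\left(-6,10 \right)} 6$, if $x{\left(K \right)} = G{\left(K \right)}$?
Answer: $\frac{6}{31} \approx 0.19355$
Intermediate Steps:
$x{\left(K \right)} = 5 - K$
$I{\left(T,u \right)} = \frac{1}{25 - T}$ ($I{\left(T,u \right)} = \frac{1}{\left(5 - T\right) + 20} = \frac{1}{25 - T}$)
$I{\left(-6,10 \right)} 6 = - \frac{1}{-25 - 6} \cdot 6 = - \frac{1}{-31} \cdot 6 = \left(-1\right) \left(- \frac{1}{31}\right) 6 = \frac{1}{31} \cdot 6 = \frac{6}{31}$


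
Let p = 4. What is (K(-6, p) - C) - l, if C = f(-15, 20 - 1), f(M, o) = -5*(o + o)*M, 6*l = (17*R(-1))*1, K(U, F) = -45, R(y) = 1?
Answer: -17387/6 ≈ -2897.8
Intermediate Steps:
l = 17/6 (l = ((17*1)*1)/6 = (17*1)/6 = (⅙)*17 = 17/6 ≈ 2.8333)
f(M, o) = -10*M*o (f(M, o) = -5*2*o*M = -10*M*o)
C = 2850 (C = -10*(-15)*(20 - 1) = -10*(-15)*19 = 2850)
(K(-6, p) - C) - l = (-45 - 1*2850) - 1*17/6 = (-45 - 2850) - 17/6 = -2895 - 17/6 = -17387/6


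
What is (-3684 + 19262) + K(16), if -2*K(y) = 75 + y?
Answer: 31065/2 ≈ 15533.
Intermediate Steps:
K(y) = -75/2 - y/2 (K(y) = -(75 + y)/2 = -75/2 - y/2)
(-3684 + 19262) + K(16) = (-3684 + 19262) + (-75/2 - 1/2*16) = 15578 + (-75/2 - 8) = 15578 - 91/2 = 31065/2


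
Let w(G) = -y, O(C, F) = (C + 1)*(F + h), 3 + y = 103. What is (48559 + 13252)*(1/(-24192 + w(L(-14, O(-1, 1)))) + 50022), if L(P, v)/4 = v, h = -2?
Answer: 75108673820053/24292 ≈ 3.0919e+9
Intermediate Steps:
y = 100 (y = -3 + 103 = 100)
O(C, F) = (1 + C)*(-2 + F) (O(C, F) = (C + 1)*(F - 2) = (1 + C)*(-2 + F))
L(P, v) = 4*v
w(G) = -100 (w(G) = -1*100 = -100)
(48559 + 13252)*(1/(-24192 + w(L(-14, O(-1, 1)))) + 50022) = (48559 + 13252)*(1/(-24192 - 100) + 50022) = 61811*(1/(-24292) + 50022) = 61811*(-1/24292 + 50022) = 61811*(1215134423/24292) = 75108673820053/24292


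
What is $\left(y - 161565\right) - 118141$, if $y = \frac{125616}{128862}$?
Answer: $- \frac{6007224826}{21477} \approx -2.7971 \cdot 10^{5}$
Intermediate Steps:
$y = \frac{20936}{21477}$ ($y = 125616 \cdot \frac{1}{128862} = \frac{20936}{21477} \approx 0.97481$)
$\left(y - 161565\right) - 118141 = \left(\frac{20936}{21477} - 161565\right) - 118141 = - \frac{3469910569}{21477} - 118141 = - \frac{6007224826}{21477}$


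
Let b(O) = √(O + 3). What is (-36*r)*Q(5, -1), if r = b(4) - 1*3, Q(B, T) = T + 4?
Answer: 324 - 108*√7 ≈ 38.259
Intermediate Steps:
b(O) = √(3 + O)
Q(B, T) = 4 + T
r = -3 + √7 (r = √(3 + 4) - 1*3 = √7 - 3 = -3 + √7 ≈ -0.35425)
(-36*r)*Q(5, -1) = (-36*(-3 + √7))*(4 - 1) = (108 - 36*√7)*3 = 324 - 108*√7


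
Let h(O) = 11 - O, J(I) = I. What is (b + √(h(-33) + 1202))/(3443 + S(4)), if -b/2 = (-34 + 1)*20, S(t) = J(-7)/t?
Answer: 1056/2753 + 4*√1246/13765 ≈ 0.39384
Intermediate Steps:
S(t) = -7/t
b = 1320 (b = -2*(-34 + 1)*20 = -(-66)*20 = -2*(-660) = 1320)
(b + √(h(-33) + 1202))/(3443 + S(4)) = (1320 + √((11 - 1*(-33)) + 1202))/(3443 - 7/4) = (1320 + √((11 + 33) + 1202))/(3443 - 7*¼) = (1320 + √(44 + 1202))/(3443 - 7/4) = (1320 + √1246)/(13765/4) = (1320 + √1246)*(4/13765) = 1056/2753 + 4*√1246/13765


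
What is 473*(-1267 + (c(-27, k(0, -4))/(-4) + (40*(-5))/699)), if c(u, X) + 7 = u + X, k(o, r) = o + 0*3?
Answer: -832377359/1398 ≈ -5.9541e+5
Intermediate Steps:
k(o, r) = o (k(o, r) = o + 0 = o)
c(u, X) = -7 + X + u (c(u, X) = -7 + (u + X) = -7 + (X + u) = -7 + X + u)
473*(-1267 + (c(-27, k(0, -4))/(-4) + (40*(-5))/699)) = 473*(-1267 + ((-7 + 0 - 27)/(-4) + (40*(-5))/699)) = 473*(-1267 + (-34*(-¼) - 200*1/699)) = 473*(-1267 + (17/2 - 200/699)) = 473*(-1267 + 11483/1398) = 473*(-1759783/1398) = -832377359/1398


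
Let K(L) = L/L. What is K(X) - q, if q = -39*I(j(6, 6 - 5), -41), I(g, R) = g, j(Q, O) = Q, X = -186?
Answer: 235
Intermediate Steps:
K(L) = 1
q = -234 (q = -39*6 = -234)
K(X) - q = 1 - 1*(-234) = 1 + 234 = 235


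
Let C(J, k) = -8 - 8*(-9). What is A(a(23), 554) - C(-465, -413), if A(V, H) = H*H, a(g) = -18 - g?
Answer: 306852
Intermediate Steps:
C(J, k) = 64 (C(J, k) = -8 + 72 = 64)
A(V, H) = H²
A(a(23), 554) - C(-465, -413) = 554² - 1*64 = 306916 - 64 = 306852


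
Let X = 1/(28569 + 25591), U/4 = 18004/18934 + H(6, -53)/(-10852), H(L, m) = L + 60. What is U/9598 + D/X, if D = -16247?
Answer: -108458790488567191639/123257376829 ≈ -8.7994e+8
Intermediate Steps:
H(L, m) = 60 + L
U = 97064882/25683971 (U = 4*(18004/18934 + (60 + 6)/(-10852)) = 4*(18004*(1/18934) + 66*(-1/10852)) = 4*(9002/9467 - 33/5426) = 4*(48532441/51367942) = 97064882/25683971 ≈ 3.7792)
X = 1/54160 ≈ 1.8464e-5
U/9598 + D/X = (97064882/25683971)/9598 - 16247/1/54160 = (97064882/25683971)*(1/9598) - 16247*54160 = 48532441/123257376829 - 879937520 = -108458790488567191639/123257376829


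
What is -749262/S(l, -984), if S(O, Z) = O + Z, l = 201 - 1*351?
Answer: 124877/189 ≈ 660.72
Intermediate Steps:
l = -150 (l = 201 - 351 = -150)
-749262/S(l, -984) = -749262/(-150 - 984) = -749262/(-1134) = -749262*(-1/1134) = 124877/189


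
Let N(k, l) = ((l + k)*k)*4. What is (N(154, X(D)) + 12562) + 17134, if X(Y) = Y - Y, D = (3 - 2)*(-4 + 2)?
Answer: 124560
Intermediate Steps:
D = -2 (D = 1*(-2) = -2)
X(Y) = 0
N(k, l) = 4*k*(k + l) (N(k, l) = ((k + l)*k)*4 = (k*(k + l))*4 = 4*k*(k + l))
(N(154, X(D)) + 12562) + 17134 = (4*154*(154 + 0) + 12562) + 17134 = (4*154*154 + 12562) + 17134 = (94864 + 12562) + 17134 = 107426 + 17134 = 124560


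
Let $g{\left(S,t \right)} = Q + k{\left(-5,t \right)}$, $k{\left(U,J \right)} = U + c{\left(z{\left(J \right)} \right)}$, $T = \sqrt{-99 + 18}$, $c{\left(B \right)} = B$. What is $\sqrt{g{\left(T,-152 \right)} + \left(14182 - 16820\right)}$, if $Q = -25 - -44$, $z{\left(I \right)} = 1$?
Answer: $i \sqrt{2623} \approx 51.215 i$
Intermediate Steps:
$T = 9 i$ ($T = \sqrt{-81} = 9 i \approx 9.0 i$)
$k{\left(U,J \right)} = 1 + U$ ($k{\left(U,J \right)} = U + 1 = 1 + U$)
$Q = 19$ ($Q = -25 + 44 = 19$)
$g{\left(S,t \right)} = 15$ ($g{\left(S,t \right)} = 19 + \left(1 - 5\right) = 19 - 4 = 15$)
$\sqrt{g{\left(T,-152 \right)} + \left(14182 - 16820\right)} = \sqrt{15 + \left(14182 - 16820\right)} = \sqrt{15 - 2638} = \sqrt{-2623} = i \sqrt{2623}$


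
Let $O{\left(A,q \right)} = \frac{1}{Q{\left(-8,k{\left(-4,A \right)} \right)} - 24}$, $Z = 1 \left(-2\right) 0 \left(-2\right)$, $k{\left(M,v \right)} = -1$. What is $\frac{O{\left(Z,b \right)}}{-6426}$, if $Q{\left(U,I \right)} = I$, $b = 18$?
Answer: $\frac{1}{160650} \approx 6.2247 \cdot 10^{-6}$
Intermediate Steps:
$Z = 0$ ($Z = \left(-2\right) 0 = 0$)
$O{\left(A,q \right)} = - \frac{1}{25}$ ($O{\left(A,q \right)} = \frac{1}{-1 - 24} = \frac{1}{-25} = - \frac{1}{25}$)
$\frac{O{\left(Z,b \right)}}{-6426} = - \frac{1}{25 \left(-6426\right)} = \left(- \frac{1}{25}\right) \left(- \frac{1}{6426}\right) = \frac{1}{160650}$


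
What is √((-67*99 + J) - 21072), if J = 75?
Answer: 3*I*√3070 ≈ 166.22*I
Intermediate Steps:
√((-67*99 + J) - 21072) = √((-67*99 + 75) - 21072) = √((-6633 + 75) - 21072) = √(-6558 - 21072) = √(-27630) = 3*I*√3070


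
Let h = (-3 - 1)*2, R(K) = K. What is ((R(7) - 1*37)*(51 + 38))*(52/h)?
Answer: 17355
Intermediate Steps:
h = -8 (h = -4*2 = -8)
((R(7) - 1*37)*(51 + 38))*(52/h) = ((7 - 1*37)*(51 + 38))*(52/(-8)) = ((7 - 37)*89)*(52*(-⅛)) = -30*89*(-13/2) = -2670*(-13/2) = 17355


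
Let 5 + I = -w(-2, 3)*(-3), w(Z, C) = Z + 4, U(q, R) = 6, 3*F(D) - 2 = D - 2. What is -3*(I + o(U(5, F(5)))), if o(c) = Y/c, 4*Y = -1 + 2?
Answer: -25/8 ≈ -3.1250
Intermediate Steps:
Y = ¼ (Y = (-1 + 2)/4 = (¼)*1 = ¼ ≈ 0.25000)
F(D) = D/3 (F(D) = ⅔ + (D - 2)/3 = ⅔ + (-2 + D)/3 = ⅔ + (-⅔ + D/3) = D/3)
w(Z, C) = 4 + Z
o(c) = 1/(4*c)
I = 1 (I = -5 - (4 - 2)*(-3) = -5 - 1*2*(-3) = -5 - 2*(-3) = -5 + 6 = 1)
-3*(I + o(U(5, F(5)))) = -3*(1 + (¼)/6) = -3*(1 + (¼)*(⅙)) = -3*(1 + 1/24) = -3*25/24 = -25/8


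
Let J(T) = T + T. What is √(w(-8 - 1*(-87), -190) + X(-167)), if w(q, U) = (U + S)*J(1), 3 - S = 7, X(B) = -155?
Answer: I*√543 ≈ 23.302*I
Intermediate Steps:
J(T) = 2*T
S = -4 (S = 3 - 1*7 = 3 - 7 = -4)
w(q, U) = -8 + 2*U (w(q, U) = (U - 4)*(2*1) = (-4 + U)*2 = -8 + 2*U)
√(w(-8 - 1*(-87), -190) + X(-167)) = √((-8 + 2*(-190)) - 155) = √((-8 - 380) - 155) = √(-388 - 155) = √(-543) = I*√543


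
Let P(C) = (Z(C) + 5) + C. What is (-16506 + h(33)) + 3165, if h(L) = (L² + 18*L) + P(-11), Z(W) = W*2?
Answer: -11686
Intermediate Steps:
Z(W) = 2*W
P(C) = 5 + 3*C (P(C) = (2*C + 5) + C = (5 + 2*C) + C = 5 + 3*C)
h(L) = -28 + L² + 18*L (h(L) = (L² + 18*L) + (5 + 3*(-11)) = (L² + 18*L) + (5 - 33) = (L² + 18*L) - 28 = -28 + L² + 18*L)
(-16506 + h(33)) + 3165 = (-16506 + (-28 + 33² + 18*33)) + 3165 = (-16506 + (-28 + 1089 + 594)) + 3165 = (-16506 + 1655) + 3165 = -14851 + 3165 = -11686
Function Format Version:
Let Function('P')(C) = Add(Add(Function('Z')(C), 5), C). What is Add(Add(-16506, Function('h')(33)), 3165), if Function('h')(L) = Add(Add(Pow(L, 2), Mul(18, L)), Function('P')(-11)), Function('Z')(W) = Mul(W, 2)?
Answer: -11686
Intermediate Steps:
Function('Z')(W) = Mul(2, W)
Function('P')(C) = Add(5, Mul(3, C)) (Function('P')(C) = Add(Add(Mul(2, C), 5), C) = Add(Add(5, Mul(2, C)), C) = Add(5, Mul(3, C)))
Function('h')(L) = Add(-28, Pow(L, 2), Mul(18, L)) (Function('h')(L) = Add(Add(Pow(L, 2), Mul(18, L)), Add(5, Mul(3, -11))) = Add(Add(Pow(L, 2), Mul(18, L)), Add(5, -33)) = Add(Add(Pow(L, 2), Mul(18, L)), -28) = Add(-28, Pow(L, 2), Mul(18, L)))
Add(Add(-16506, Function('h')(33)), 3165) = Add(Add(-16506, Add(-28, Pow(33, 2), Mul(18, 33))), 3165) = Add(Add(-16506, Add(-28, 1089, 594)), 3165) = Add(Add(-16506, 1655), 3165) = Add(-14851, 3165) = -11686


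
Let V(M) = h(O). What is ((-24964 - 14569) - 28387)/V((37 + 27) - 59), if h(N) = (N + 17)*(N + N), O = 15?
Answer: -283/4 ≈ -70.750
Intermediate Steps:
h(N) = 2*N*(17 + N) (h(N) = (17 + N)*(2*N) = 2*N*(17 + N))
V(M) = 960 (V(M) = 2*15*(17 + 15) = 2*15*32 = 960)
((-24964 - 14569) - 28387)/V((37 + 27) - 59) = ((-24964 - 14569) - 28387)/960 = (-39533 - 28387)*(1/960) = -67920*1/960 = -283/4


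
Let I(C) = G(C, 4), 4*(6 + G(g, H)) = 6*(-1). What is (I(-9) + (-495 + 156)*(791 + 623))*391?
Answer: -374854437/2 ≈ -1.8743e+8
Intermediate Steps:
G(g, H) = -15/2 (G(g, H) = -6 + (6*(-1))/4 = -6 + (¼)*(-6) = -6 - 3/2 = -15/2)
I(C) = -15/2
(I(-9) + (-495 + 156)*(791 + 623))*391 = (-15/2 + (-495 + 156)*(791 + 623))*391 = (-15/2 - 339*1414)*391 = (-15/2 - 479346)*391 = -958707/2*391 = -374854437/2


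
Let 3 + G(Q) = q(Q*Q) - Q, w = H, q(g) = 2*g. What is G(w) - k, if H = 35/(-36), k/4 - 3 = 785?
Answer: -2042585/648 ≈ -3152.1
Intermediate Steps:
k = 3152 (k = 12 + 4*785 = 12 + 3140 = 3152)
H = -35/36 (H = 35*(-1/36) = -35/36 ≈ -0.97222)
w = -35/36 ≈ -0.97222
G(Q) = -3 - Q + 2*Q² (G(Q) = -3 + (2*(Q*Q) - Q) = -3 + (2*Q² - Q) = -3 + (-Q + 2*Q²) = -3 - Q + 2*Q²)
G(w) - k = (-3 - 1*(-35/36) + 2*(-35/36)²) - 1*3152 = (-3 + 35/36 + 2*(1225/1296)) - 3152 = (-3 + 35/36 + 1225/648) - 3152 = -89/648 - 3152 = -2042585/648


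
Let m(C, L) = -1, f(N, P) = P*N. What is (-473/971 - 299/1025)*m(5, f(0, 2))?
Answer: 775154/995275 ≈ 0.77883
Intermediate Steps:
f(N, P) = N*P
(-473/971 - 299/1025)*m(5, f(0, 2)) = (-473/971 - 299/1025)*(-1) = -775154/995275*(-1) = 775154/995275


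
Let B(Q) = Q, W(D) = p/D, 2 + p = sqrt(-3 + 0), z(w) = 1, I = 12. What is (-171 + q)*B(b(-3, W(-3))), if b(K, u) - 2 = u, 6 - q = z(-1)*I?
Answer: -472 + 59*I*sqrt(3) ≈ -472.0 + 102.19*I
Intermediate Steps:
p = -2 + I*sqrt(3) (p = -2 + sqrt(-3 + 0) = -2 + sqrt(-3) = -2 + I*sqrt(3) ≈ -2.0 + 1.732*I)
W(D) = (-2 + I*sqrt(3))/D
q = -6 (q = 6 - 12 = -6)
b(K, u) = 2 + u
(-171 + q)*B(b(-3, W(-3))) = (-171 - 6)*(2 + (-2 + I*sqrt(3))/(-3)) = -177*(2 - (-2 + I*sqrt(3))/3) = -177*(2 + (2/3 - I*sqrt(3)/3)) = -177*(8/3 - I*sqrt(3)/3) = -472 + 59*I*sqrt(3)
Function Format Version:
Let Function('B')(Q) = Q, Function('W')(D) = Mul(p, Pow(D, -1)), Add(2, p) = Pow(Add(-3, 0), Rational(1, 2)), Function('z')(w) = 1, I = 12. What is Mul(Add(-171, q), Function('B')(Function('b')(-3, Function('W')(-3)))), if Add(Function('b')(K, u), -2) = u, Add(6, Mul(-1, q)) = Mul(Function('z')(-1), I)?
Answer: Add(-472, Mul(59, I, Pow(3, Rational(1, 2)))) ≈ Add(-472.00, Mul(102.19, I))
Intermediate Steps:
p = Add(-2, Mul(I, Pow(3, Rational(1, 2)))) (p = Add(-2, Pow(Add(-3, 0), Rational(1, 2))) = Add(-2, Pow(-3, Rational(1, 2))) = Add(-2, Mul(I, Pow(3, Rational(1, 2)))) ≈ Add(-2.0000, Mul(1.7320, I)))
Function('W')(D) = Mul(Pow(D, -1), Add(-2, Mul(I, Pow(3, Rational(1, 2))))) (Function('W')(D) = Mul(Add(-2, Mul(I, Pow(3, Rational(1, 2)))), Pow(D, -1)) = Mul(Pow(D, -1), Add(-2, Mul(I, Pow(3, Rational(1, 2))))))
q = -6 (q = Add(6, Mul(-1, Mul(1, 12))) = Add(6, Mul(-1, 12)) = Add(6, -12) = -6)
Function('b')(K, u) = Add(2, u)
Mul(Add(-171, q), Function('B')(Function('b')(-3, Function('W')(-3)))) = Mul(Add(-171, -6), Add(2, Mul(Pow(-3, -1), Add(-2, Mul(I, Pow(3, Rational(1, 2))))))) = Mul(-177, Add(2, Mul(Rational(-1, 3), Add(-2, Mul(I, Pow(3, Rational(1, 2))))))) = Mul(-177, Add(2, Add(Rational(2, 3), Mul(Rational(-1, 3), I, Pow(3, Rational(1, 2)))))) = Mul(-177, Add(Rational(8, 3), Mul(Rational(-1, 3), I, Pow(3, Rational(1, 2))))) = Add(-472, Mul(59, I, Pow(3, Rational(1, 2))))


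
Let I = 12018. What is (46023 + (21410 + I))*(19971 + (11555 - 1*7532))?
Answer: 1906347294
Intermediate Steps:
(46023 + (21410 + I))*(19971 + (11555 - 1*7532)) = (46023 + (21410 + 12018))*(19971 + (11555 - 1*7532)) = (46023 + 33428)*(19971 + (11555 - 7532)) = 79451*(19971 + 4023) = 79451*23994 = 1906347294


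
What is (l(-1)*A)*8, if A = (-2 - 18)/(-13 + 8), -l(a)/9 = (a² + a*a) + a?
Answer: -288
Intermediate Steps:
l(a) = -18*a² - 9*a (l(a) = -9*((a² + a*a) + a) = -9*((a² + a²) + a) = -9*(2*a² + a) = -9*(a + 2*a²) = -18*a² - 9*a)
A = 4 (A = -20/(-5) = -20*(-⅕) = 4)
(l(-1)*A)*8 = (-9*(-1)*(1 + 2*(-1))*4)*8 = (-9*(-1)*(1 - 2)*4)*8 = (-9*(-1)*(-1)*4)*8 = -9*4*8 = -36*8 = -288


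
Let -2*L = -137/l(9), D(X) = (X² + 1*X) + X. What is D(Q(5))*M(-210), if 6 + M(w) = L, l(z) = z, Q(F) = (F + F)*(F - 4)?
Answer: 580/3 ≈ 193.33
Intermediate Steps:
Q(F) = 2*F*(-4 + F) (Q(F) = (2*F)*(-4 + F) = 2*F*(-4 + F))
D(X) = X² + 2*X (D(X) = (X² + X) + X = (X + X²) + X = X² + 2*X)
L = 137/18 (L = -(-137)/(2*9) = -½*(-137/9) = 137/18 ≈ 7.6111)
M(w) = 29/18 (M(w) = -6 + 137/18 = 29/18)
D(Q(5))*M(-210) = ((2*5*(-4 + 5))*(2 + 2*5*(-4 + 5)))*(29/18) = ((2*5*1)*(2 + 2*5*1))*(29/18) = (10*(2 + 10))*(29/18) = (10*12)*(29/18) = 120*(29/18) = 580/3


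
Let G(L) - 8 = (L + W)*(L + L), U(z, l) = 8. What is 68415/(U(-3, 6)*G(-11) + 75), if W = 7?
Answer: 22805/281 ≈ 81.157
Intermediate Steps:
G(L) = 8 + 2*L*(7 + L) (G(L) = 8 + (L + 7)*(L + L) = 8 + (7 + L)*(2*L) = 8 + 2*L*(7 + L))
68415/(U(-3, 6)*G(-11) + 75) = 68415/(8*(8 + 2*(-11)**2 + 14*(-11)) + 75) = 68415/(8*(8 + 2*121 - 154) + 75) = 68415/(8*(8 + 242 - 154) + 75) = 68415/(8*96 + 75) = 68415/(768 + 75) = 68415/843 = 68415*(1/843) = 22805/281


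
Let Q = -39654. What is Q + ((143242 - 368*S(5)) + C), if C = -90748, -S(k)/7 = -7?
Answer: -5192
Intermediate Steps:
S(k) = 49 (S(k) = -7*(-7) = 49)
Q + ((143242 - 368*S(5)) + C) = -39654 + ((143242 - 368*49) - 90748) = -39654 + ((143242 - 18032) - 90748) = -39654 + (125210 - 90748) = -39654 + 34462 = -5192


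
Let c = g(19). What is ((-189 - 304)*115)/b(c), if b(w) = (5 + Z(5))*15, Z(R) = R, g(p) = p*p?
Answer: -11339/30 ≈ -377.97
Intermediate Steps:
g(p) = p²
c = 361 (c = 19² = 361)
b(w) = 150 (b(w) = (5 + 5)*15 = 10*15 = 150)
((-189 - 304)*115)/b(c) = ((-189 - 304)*115)/150 = -493*115*(1/150) = -56695*1/150 = -11339/30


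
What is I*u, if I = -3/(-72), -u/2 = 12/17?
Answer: -1/17 ≈ -0.058824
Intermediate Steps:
u = -24/17 ≈ -1.4118
I = 1/24 (I = -3*(-1/72) = 1/24 ≈ 0.041667)
I*u = (1/24)*(-24/17) = -1/17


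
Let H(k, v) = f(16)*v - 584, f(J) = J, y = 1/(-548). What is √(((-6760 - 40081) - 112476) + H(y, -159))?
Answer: I*√162445 ≈ 403.04*I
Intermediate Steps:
y = -1/548 ≈ -0.0018248
H(k, v) = -584 + 16*v (H(k, v) = 16*v - 584 = -584 + 16*v)
√(((-6760 - 40081) - 112476) + H(y, -159)) = √(((-6760 - 40081) - 112476) + (-584 + 16*(-159))) = √((-46841 - 112476) + (-584 - 2544)) = √(-159317 - 3128) = √(-162445) = I*√162445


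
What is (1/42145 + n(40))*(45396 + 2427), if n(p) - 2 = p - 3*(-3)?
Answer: 102790564908/42145 ≈ 2.4390e+6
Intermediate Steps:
n(p) = 11 + p (n(p) = 2 + (p - 3*(-3)) = 2 + (p + 9) = 2 + (9 + p) = 11 + p)
(1/42145 + n(40))*(45396 + 2427) = (1/42145 + (11 + 40))*(45396 + 2427) = (1/42145 + 51)*47823 = (2149396/42145)*47823 = 102790564908/42145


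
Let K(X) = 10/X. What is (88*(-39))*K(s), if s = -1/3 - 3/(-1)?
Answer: -12870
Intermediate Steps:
s = 8/3 (s = -1*⅓ - 3*(-1) = -⅓ + 3 = 8/3 ≈ 2.6667)
(88*(-39))*K(s) = (88*(-39))*(10/(8/3)) = -34320*3/8 = -3432*15/4 = -12870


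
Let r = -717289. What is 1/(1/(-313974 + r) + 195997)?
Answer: 1031263/202124454210 ≈ 5.1021e-6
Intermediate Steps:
1/(1/(-313974 + r) + 195997) = 1/(1/(-313974 - 717289) + 195997) = 1/(1/(-1031263) + 195997) = 1/(-1/1031263 + 195997) = 1/(202124454210/1031263) = 1031263/202124454210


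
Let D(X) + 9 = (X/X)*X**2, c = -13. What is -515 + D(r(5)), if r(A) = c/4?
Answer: -8215/16 ≈ -513.44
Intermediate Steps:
r(A) = -13/4
D(X) = -9 + X**2 (D(X) = -9 + (X/X)*X**2 = -9 + 1*X**2 = -9 + X**2)
-515 + D(r(5)) = -515 + (-9 + (-13/4)**2) = -515 + (-9 + 169/16) = -515 + 25/16 = -8215/16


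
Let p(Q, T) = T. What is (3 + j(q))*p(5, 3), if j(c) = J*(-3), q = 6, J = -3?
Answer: 36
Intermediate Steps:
j(c) = 9 (j(c) = -3*(-3) = 9)
(3 + j(q))*p(5, 3) = (3 + 9)*3 = 12*3 = 36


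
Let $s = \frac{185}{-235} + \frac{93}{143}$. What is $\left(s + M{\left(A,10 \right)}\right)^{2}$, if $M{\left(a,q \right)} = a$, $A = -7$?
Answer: $\frac{2300833089}{45171841} \approx 50.935$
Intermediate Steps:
$s = - \frac{920}{6721}$ ($s = 185 \left(- \frac{1}{235}\right) + 93 \cdot \frac{1}{143} = - \frac{37}{47} + \frac{93}{143} = - \frac{920}{6721} \approx -0.13688$)
$\left(s + M{\left(A,10 \right)}\right)^{2} = \left(- \frac{920}{6721} - 7\right)^{2} = \left(- \frac{47967}{6721}\right)^{2} = \frac{2300833089}{45171841}$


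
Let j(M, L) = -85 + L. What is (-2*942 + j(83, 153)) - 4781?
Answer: -6597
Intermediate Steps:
(-2*942 + j(83, 153)) - 4781 = (-2*942 + (-85 + 153)) - 4781 = (-1884 + 68) - 4781 = -1816 - 4781 = -6597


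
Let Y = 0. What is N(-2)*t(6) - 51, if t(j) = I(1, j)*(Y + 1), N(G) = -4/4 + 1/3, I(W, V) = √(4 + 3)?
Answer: -51 - 2*√7/3 ≈ -52.764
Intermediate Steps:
I(W, V) = √7
N(G) = -⅔ (N(G) = -4*¼ + 1*(⅓) = -1 + ⅓ = -⅔)
t(j) = √7 (t(j) = √7*(0 + 1) = √7*1 = √7)
N(-2)*t(6) - 51 = -2*√7/3 - 51 = -51 - 2*√7/3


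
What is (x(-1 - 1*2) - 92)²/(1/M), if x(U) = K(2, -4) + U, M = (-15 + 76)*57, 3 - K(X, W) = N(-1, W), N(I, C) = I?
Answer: 28793037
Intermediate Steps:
K(X, W) = 4 (K(X, W) = 3 - 1*(-1) = 3 + 1 = 4)
M = 3477 (M = 61*57 = 3477)
x(U) = 4 + U
(x(-1 - 1*2) - 92)²/(1/M) = ((4 + (-1 - 1*2)) - 92)²/(1/3477) = ((4 + (-1 - 2)) - 92)²/(1/3477) = ((4 - 3) - 92)²*3477 = (1 - 92)²*3477 = (-91)²*3477 = 8281*3477 = 28793037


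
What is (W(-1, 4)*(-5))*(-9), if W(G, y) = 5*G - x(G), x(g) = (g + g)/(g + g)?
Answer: -270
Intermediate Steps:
x(g) = 1 (x(g) = (2*g)/((2*g)) = (2*g)*(1/(2*g)) = 1)
W(G, y) = -1 + 5*G (W(G, y) = 5*G - 1*1 = 5*G - 1 = -1 + 5*G)
(W(-1, 4)*(-5))*(-9) = ((-1 + 5*(-1))*(-5))*(-9) = ((-1 - 5)*(-5))*(-9) = -6*(-5)*(-9) = 30*(-9) = -270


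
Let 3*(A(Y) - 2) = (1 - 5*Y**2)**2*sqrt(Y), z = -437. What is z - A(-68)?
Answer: -439 - 1068976322*I*sqrt(17)/3 ≈ -439.0 - 1.4692e+9*I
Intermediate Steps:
A(Y) = 2 + sqrt(Y)*(1 - 5*Y**2)**2/3 (A(Y) = 2 + ((1 - 5*Y**2)**2*sqrt(Y))/3 = 2 + (sqrt(Y)*(1 - 5*Y**2)**2)/3 = 2 + sqrt(Y)*(1 - 5*Y**2)**2/3)
z - A(-68) = -437 - (2 + sqrt(-68)*(-1 + 5*(-68)**2)**2/3) = -437 - (2 + (2*I*sqrt(17))*(-1 + 5*4624)**2/3) = -437 - (2 + (2*I*sqrt(17))*(-1 + 23120)**2/3) = -437 - (2 + (1/3)*(2*I*sqrt(17))*23119**2) = -437 - (2 + (1/3)*(2*I*sqrt(17))*534488161) = -437 - (2 + 1068976322*I*sqrt(17)/3) = -437 + (-2 - 1068976322*I*sqrt(17)/3) = -439 - 1068976322*I*sqrt(17)/3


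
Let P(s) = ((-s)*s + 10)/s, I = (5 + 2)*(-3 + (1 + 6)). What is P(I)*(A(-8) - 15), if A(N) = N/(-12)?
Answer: 5547/14 ≈ 396.21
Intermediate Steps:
A(N) = -N/12 (A(N) = N*(-1/12) = -N/12)
I = 28 (I = 7*(-3 + 7) = 7*4 = 28)
P(s) = (10 - s**2)/s (P(s) = (-s**2 + 10)/s = (10 - s**2)/s)
P(I)*(A(-8) - 15) = (-1*28 + 10/28)*(-1/12*(-8) - 15) = (-28 + 10*(1/28))*(2/3 - 15) = (-28 + 5/14)*(-43/3) = -387/14*(-43/3) = 5547/14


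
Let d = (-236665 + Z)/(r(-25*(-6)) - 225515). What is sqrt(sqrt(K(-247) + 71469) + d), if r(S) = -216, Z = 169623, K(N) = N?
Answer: sqrt(15133457702 + 50954484361*sqrt(71222))/225731 ≈ 16.345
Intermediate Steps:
d = 67042/225731 (d = (-236665 + 169623)/(-216 - 225515) = -67042/(-225731) = -67042*(-1/225731) = 67042/225731 ≈ 0.29700)
sqrt(sqrt(K(-247) + 71469) + d) = sqrt(sqrt(-247 + 71469) + 67042/225731) = sqrt(sqrt(71222) + 67042/225731) = sqrt(67042/225731 + sqrt(71222))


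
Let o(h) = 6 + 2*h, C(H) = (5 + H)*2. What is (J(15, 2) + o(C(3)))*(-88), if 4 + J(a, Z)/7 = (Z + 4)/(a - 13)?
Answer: -2728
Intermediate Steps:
J(a, Z) = -28 + 7*(4 + Z)/(-13 + a) (J(a, Z) = -28 + 7*((Z + 4)/(a - 13)) = -28 + 7*((4 + Z)/(-13 + a)) = -28 + 7*(4 + Z)/(-13 + a))
C(H) = 10 + 2*H
(J(15, 2) + o(C(3)))*(-88) = (7*(56 + 2 - 4*15)/(-13 + 15) + (6 + 2*(10 + 2*3)))*(-88) = (7*(56 + 2 - 60)/2 + (6 + 2*(10 + 6)))*(-88) = (7*(½)*(-2) + (6 + 2*16))*(-88) = (-7 + (6 + 32))*(-88) = (-7 + 38)*(-88) = 31*(-88) = -2728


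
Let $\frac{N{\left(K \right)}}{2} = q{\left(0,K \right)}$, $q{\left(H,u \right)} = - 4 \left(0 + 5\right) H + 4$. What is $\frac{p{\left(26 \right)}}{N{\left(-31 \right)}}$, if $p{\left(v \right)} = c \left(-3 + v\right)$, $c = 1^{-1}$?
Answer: $\frac{23}{8} \approx 2.875$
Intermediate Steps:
$c = 1$
$q{\left(H,u \right)} = 4 - 20 H$ ($q{\left(H,u \right)} = \left(-4\right) 5 H + 4 = - 20 H + 4 = 4 - 20 H$)
$N{\left(K \right)} = 8$ ($N{\left(K \right)} = 2 \left(4 - 0\right) = 2 \left(4 + 0\right) = 2 \cdot 4 = 8$)
$p{\left(v \right)} = -3 + v$ ($p{\left(v \right)} = 1 \left(-3 + v\right) = -3 + v$)
$\frac{p{\left(26 \right)}}{N{\left(-31 \right)}} = \frac{-3 + 26}{8} = \frac{1}{8} \cdot 23 = \frac{23}{8}$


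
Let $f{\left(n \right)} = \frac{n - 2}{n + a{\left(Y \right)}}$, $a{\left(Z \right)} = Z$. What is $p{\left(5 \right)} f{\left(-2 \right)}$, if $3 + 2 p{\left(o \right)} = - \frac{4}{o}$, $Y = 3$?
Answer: $\frac{38}{5} \approx 7.6$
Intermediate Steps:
$p{\left(o \right)} = - \frac{3}{2} - \frac{2}{o}$ ($p{\left(o \right)} = - \frac{3}{2} + \frac{\left(-4\right) \frac{1}{o}}{2} = - \frac{3}{2} - \frac{2}{o}$)
$f{\left(n \right)} = \frac{-2 + n}{3 + n}$ ($f{\left(n \right)} = \frac{n - 2}{n + 3} = \frac{-2 + n}{3 + n}$)
$p{\left(5 \right)} f{\left(-2 \right)} = \left(- \frac{3}{2} - \frac{2}{5}\right) \frac{-2 - 2}{3 - 2} = \left(- \frac{3}{2} - \frac{2}{5}\right) 1^{-1} \left(-4\right) = \left(- \frac{3}{2} - \frac{2}{5}\right) 1 \left(-4\right) = \left(- \frac{19}{10}\right) \left(-4\right) = \frac{38}{5}$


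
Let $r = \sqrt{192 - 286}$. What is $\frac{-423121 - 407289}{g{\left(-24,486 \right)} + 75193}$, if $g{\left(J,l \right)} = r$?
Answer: $- \frac{62441019130}{5653987343} + \frac{830410 i \sqrt{94}}{5653987343} \approx -11.044 + 0.001424 i$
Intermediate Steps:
$r = i \sqrt{94}$ ($r = \sqrt{-94} = i \sqrt{94} \approx 9.6954 i$)
$g{\left(J,l \right)} = i \sqrt{94}$
$\frac{-423121 - 407289}{g{\left(-24,486 \right)} + 75193} = \frac{-423121 - 407289}{i \sqrt{94} + 75193} = - \frac{830410}{75193 + i \sqrt{94}}$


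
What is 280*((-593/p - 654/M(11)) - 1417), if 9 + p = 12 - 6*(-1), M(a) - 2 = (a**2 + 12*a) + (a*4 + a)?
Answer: -116008088/279 ≈ -4.1580e+5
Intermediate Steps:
M(a) = 2 + a**2 + 17*a (M(a) = 2 + ((a**2 + 12*a) + (a*4 + a)) = 2 + ((a**2 + 12*a) + (4*a + a)) = 2 + ((a**2 + 12*a) + 5*a) = 2 + (a**2 + 17*a) = 2 + a**2 + 17*a)
p = 9 (p = -9 + (12 - 6*(-1)) = -9 + (12 + 6) = -9 + 18 = 9)
280*((-593/p - 654/M(11)) - 1417) = 280*((-593/9 - 654/(2 + 11**2 + 17*11)) - 1417) = 280*((-593*1/9 - 654/(2 + 121 + 187)) - 1417) = 280*((-593/9 - 654/310) - 1417) = 280*((-593/9 - 654*1/310) - 1417) = 280*((-593/9 - 327/155) - 1417) = 280*(-94858/1395 - 1417) = 280*(-2071573/1395) = -116008088/279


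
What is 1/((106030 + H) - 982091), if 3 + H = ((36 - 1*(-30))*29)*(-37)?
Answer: -1/946882 ≈ -1.0561e-6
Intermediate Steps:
H = -70821 (H = -3 + ((36 - 1*(-30))*29)*(-37) = -3 + ((36 + 30)*29)*(-37) = -3 + (66*29)*(-37) = -3 + 1914*(-37) = -3 - 70818 = -70821)
1/((106030 + H) - 982091) = 1/((106030 - 70821) - 982091) = 1/(35209 - 982091) = 1/(-946882) = -1/946882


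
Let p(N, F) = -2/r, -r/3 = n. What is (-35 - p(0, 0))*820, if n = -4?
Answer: -85690/3 ≈ -28563.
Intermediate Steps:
r = 12 (r = -3*(-4) = 12)
p(N, F) = -1/6 (p(N, F) = -2/12 = -2*1/12 = -1/6)
(-35 - p(0, 0))*820 = (-35 - 1*(-1/6))*820 = (-35 + 1/6)*820 = -209/6*820 = -85690/3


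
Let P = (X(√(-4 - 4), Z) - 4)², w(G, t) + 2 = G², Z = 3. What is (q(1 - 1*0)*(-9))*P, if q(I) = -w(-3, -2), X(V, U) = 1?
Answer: 567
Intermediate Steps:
w(G, t) = -2 + G²
P = 9 (P = (1 - 4)² = (-3)² = 9)
q(I) = -7 (q(I) = -(-2 + (-3)²) = -(-2 + 9) = -1*7 = -7)
(q(1 - 1*0)*(-9))*P = -7*(-9)*9 = 63*9 = 567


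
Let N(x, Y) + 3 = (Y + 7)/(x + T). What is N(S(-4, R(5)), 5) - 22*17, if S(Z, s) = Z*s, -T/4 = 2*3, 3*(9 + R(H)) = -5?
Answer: -5269/14 ≈ -376.36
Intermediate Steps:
R(H) = -32/3 (R(H) = -9 + (⅓)*(-5) = -9 - 5/3 = -32/3)
T = -24 (T = -8*3 = -4*6 = -24)
N(x, Y) = -3 + (7 + Y)/(-24 + x) (N(x, Y) = -3 + (Y + 7)/(x - 24) = -3 + (7 + Y)/(-24 + x))
N(S(-4, R(5)), 5) - 22*17 = (79 + 5 - (-12)*(-32)/3)/(-24 - 4*(-32/3)) - 22*17 = (79 + 5 - 3*128/3)/(-24 + 128/3) - 374 = (79 + 5 - 128)/(56/3) - 374 = (3/56)*(-44) - 374 = -33/14 - 374 = -5269/14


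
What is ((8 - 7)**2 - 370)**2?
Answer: 136161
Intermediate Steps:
((8 - 7)**2 - 370)**2 = (1**2 - 370)**2 = (1 - 370)**2 = (-369)**2 = 136161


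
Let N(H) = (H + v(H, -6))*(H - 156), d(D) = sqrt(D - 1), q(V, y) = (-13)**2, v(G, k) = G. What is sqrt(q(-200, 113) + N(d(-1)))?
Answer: sqrt(165 - 312*I*sqrt(2)) ≈ 17.834 - 12.371*I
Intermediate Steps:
q(V, y) = 169
d(D) = sqrt(-1 + D)
N(H) = 2*H*(-156 + H) (N(H) = (H + H)*(H - 156) = (2*H)*(-156 + H) = 2*H*(-156 + H))
sqrt(q(-200, 113) + N(d(-1))) = sqrt(169 + 2*sqrt(-1 - 1)*(-156 + sqrt(-1 - 1))) = sqrt(169 + 2*sqrt(-2)*(-156 + sqrt(-2))) = sqrt(169 + 2*(I*sqrt(2))*(-156 + I*sqrt(2))) = sqrt(169 + 2*I*sqrt(2)*(-156 + I*sqrt(2)))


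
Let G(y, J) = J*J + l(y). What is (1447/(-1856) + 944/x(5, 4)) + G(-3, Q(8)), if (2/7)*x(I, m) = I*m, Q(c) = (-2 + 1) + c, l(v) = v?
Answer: 3813547/64960 ≈ 58.706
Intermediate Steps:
Q(c) = -1 + c
x(I, m) = 7*I*m/2 (x(I, m) = 7*(I*m)/2 = 7*I*m/2)
G(y, J) = y + J² (G(y, J) = J*J + y = J² + y = y + J²)
(1447/(-1856) + 944/x(5, 4)) + G(-3, Q(8)) = (1447/(-1856) + 944/(((7/2)*5*4))) + (-3 + (-1 + 8)²) = (1447*(-1/1856) + 944/70) + (-3 + 7²) = (-1447/1856 + 944*(1/70)) + (-3 + 49) = (-1447/1856 + 472/35) + 46 = 825387/64960 + 46 = 3813547/64960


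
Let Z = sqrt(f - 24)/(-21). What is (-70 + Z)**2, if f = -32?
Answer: 308692/63 + 40*I*sqrt(14)/3 ≈ 4899.9 + 49.889*I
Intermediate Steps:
Z = -2*I*sqrt(14)/21 (Z = sqrt(-32 - 24)/(-21) = sqrt(-56)*(-1/21) = (2*I*sqrt(14))*(-1/21) = -2*I*sqrt(14)/21 ≈ -0.35635*I)
(-70 + Z)**2 = (-70 - 2*I*sqrt(14)/21)**2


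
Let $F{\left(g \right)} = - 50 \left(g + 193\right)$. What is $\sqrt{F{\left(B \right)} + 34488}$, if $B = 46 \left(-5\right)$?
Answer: $\sqrt{36338} \approx 190.63$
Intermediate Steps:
$B = -230$
$F{\left(g \right)} = -9650 - 50 g$ ($F{\left(g \right)} = - 50 \left(193 + g\right) = -9650 - 50 g$)
$\sqrt{F{\left(B \right)} + 34488} = \sqrt{\left(-9650 - -11500\right) + 34488} = \sqrt{\left(-9650 + 11500\right) + 34488} = \sqrt{1850 + 34488} = \sqrt{36338}$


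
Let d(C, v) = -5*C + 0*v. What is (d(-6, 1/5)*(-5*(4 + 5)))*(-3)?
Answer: 4050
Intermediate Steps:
d(C, v) = -5*C (d(C, v) = -5*C + 0 = -5*C)
(d(-6, 1/5)*(-5*(4 + 5)))*(-3) = ((-5*(-6))*(-5*(4 + 5)))*(-3) = (30*(-5*9))*(-3) = (30*(-45))*(-3) = -1350*(-3) = 4050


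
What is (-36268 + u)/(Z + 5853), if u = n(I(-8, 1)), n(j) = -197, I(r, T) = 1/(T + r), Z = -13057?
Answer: 36465/7204 ≈ 5.0618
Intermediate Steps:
u = -197
(-36268 + u)/(Z + 5853) = (-36268 - 197)/(-13057 + 5853) = -36465/(-7204) = -36465*(-1/7204) = 36465/7204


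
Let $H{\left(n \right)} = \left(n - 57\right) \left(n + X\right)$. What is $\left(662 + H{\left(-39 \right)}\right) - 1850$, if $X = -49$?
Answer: $7260$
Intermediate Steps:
$H{\left(n \right)} = \left(-57 + n\right) \left(-49 + n\right)$ ($H{\left(n \right)} = \left(n - 57\right) \left(n - 49\right) = \left(-57 + n\right) \left(-49 + n\right)$)
$\left(662 + H{\left(-39 \right)}\right) - 1850 = \left(662 + \left(2793 + \left(-39\right)^{2} - -4134\right)\right) - 1850 = \left(662 + \left(2793 + 1521 + 4134\right)\right) - 1850 = \left(662 + 8448\right) - 1850 = 9110 - 1850 = 7260$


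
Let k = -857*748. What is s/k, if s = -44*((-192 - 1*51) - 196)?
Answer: -439/14569 ≈ -0.030132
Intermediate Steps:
s = 19316 (s = -44*((-192 - 51) - 196) = -44*(-243 - 196) = -44*(-439) = 19316)
k = -641036
s/k = 19316/(-641036) = 19316*(-1/641036) = -439/14569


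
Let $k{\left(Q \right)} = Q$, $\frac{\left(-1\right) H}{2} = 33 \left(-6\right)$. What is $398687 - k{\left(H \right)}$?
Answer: $398291$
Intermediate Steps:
$H = 396$ ($H = - 2 \cdot 33 \left(-6\right) = \left(-2\right) \left(-198\right) = 396$)
$398687 - k{\left(H \right)} = 398687 - 396 = 398291$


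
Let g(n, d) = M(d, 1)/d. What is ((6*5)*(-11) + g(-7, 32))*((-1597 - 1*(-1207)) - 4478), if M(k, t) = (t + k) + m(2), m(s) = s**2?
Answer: 12806491/8 ≈ 1.6008e+6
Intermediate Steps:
M(k, t) = 4 + k + t (M(k, t) = (t + k) + 2**2 = (k + t) + 4 = 4 + k + t)
g(n, d) = (5 + d)/d (g(n, d) = (4 + d + 1)/d = (5 + d)/d)
((6*5)*(-11) + g(-7, 32))*((-1597 - 1*(-1207)) - 4478) = ((6*5)*(-11) + (5 + 32)/32)*((-1597 - 1*(-1207)) - 4478) = (30*(-11) + (1/32)*37)*((-1597 + 1207) - 4478) = (-330 + 37/32)*(-390 - 4478) = -10523/32*(-4868) = 12806491/8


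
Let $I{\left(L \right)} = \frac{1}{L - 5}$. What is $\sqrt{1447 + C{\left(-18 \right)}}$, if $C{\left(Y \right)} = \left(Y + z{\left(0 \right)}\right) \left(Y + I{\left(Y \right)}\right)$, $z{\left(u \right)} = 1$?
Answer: $\frac{4 \sqrt{57983}}{23} \approx 41.878$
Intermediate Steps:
$I{\left(L \right)} = \frac{1}{-5 + L}$
$C{\left(Y \right)} = \left(1 + Y\right) \left(Y + \frac{1}{-5 + Y}\right)$ ($C{\left(Y \right)} = \left(Y + 1\right) \left(Y + \frac{1}{-5 + Y}\right) = \left(1 + Y\right) \left(Y + \frac{1}{-5 + Y}\right)$)
$\sqrt{1447 + C{\left(-18 \right)}} = \sqrt{1447 + \frac{1 - 18 - 18 \left(1 - 18\right) \left(-5 - 18\right)}{-5 - 18}} = \sqrt{1447 + \frac{1 - 18 - \left(-306\right) \left(-23\right)}{-23}} = \sqrt{1447 - \frac{1 - 18 - 7038}{23}} = \sqrt{1447 - - \frac{7055}{23}} = \sqrt{1447 + \frac{7055}{23}} = \sqrt{\frac{40336}{23}} = \frac{4 \sqrt{57983}}{23}$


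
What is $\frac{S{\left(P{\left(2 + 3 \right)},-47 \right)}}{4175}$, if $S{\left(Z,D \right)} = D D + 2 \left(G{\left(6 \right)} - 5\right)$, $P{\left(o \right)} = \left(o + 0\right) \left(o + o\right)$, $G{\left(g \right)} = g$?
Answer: $\frac{2211}{4175} \approx 0.52958$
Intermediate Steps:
$P{\left(o \right)} = 2 o^{2}$ ($P{\left(o \right)} = o 2 o = 2 o^{2}$)
$S{\left(Z,D \right)} = 2 + D^{2}$ ($S{\left(Z,D \right)} = D D + 2 \left(6 - 5\right) = D^{2} + 2 \cdot 1 = D^{2} + 2 = 2 + D^{2}$)
$\frac{S{\left(P{\left(2 + 3 \right)},-47 \right)}}{4175} = \frac{2 + \left(-47\right)^{2}}{4175} = \left(2 + 2209\right) \frac{1}{4175} = 2211 \cdot \frac{1}{4175} = \frac{2211}{4175}$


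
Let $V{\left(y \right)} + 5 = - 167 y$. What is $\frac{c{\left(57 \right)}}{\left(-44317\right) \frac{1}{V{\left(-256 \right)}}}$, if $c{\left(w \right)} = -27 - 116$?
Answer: $\frac{470217}{3409} \approx 137.93$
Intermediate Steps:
$c{\left(w \right)} = -143$
$V{\left(y \right)} = -5 - 167 y$
$\frac{c{\left(57 \right)}}{\left(-44317\right) \frac{1}{V{\left(-256 \right)}}} = - \frac{143}{\left(-44317\right) \frac{1}{-5 - -42752}} = - \frac{143}{\left(-44317\right) \frac{1}{-5 + 42752}} = - \frac{143}{\left(-44317\right) \frac{1}{42747}} = - \frac{143}{- \frac{44317}{42747}} = \left(-143\right) \left(- \frac{42747}{44317}\right) = \frac{470217}{3409}$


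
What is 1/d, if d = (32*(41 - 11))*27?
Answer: 1/25920 ≈ 3.8580e-5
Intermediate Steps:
d = 25920 (d = (32*30)*27 = 960*27 = 25920)
1/d = 1/25920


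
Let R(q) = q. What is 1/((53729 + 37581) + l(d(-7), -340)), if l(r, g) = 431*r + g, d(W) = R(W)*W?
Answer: 1/112089 ≈ 8.9215e-6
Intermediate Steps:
d(W) = W**2 (d(W) = W*W = W**2)
l(r, g) = g + 431*r
1/((53729 + 37581) + l(d(-7), -340)) = 1/((53729 + 37581) + (-340 + 431*(-7)**2)) = 1/(91310 + (-340 + 431*49)) = 1/(91310 + (-340 + 21119)) = 1/(91310 + 20779) = 1/112089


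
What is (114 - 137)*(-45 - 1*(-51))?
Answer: -138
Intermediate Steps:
(114 - 137)*(-45 - 1*(-51)) = -23*(-45 + 51) = -23*6 = -138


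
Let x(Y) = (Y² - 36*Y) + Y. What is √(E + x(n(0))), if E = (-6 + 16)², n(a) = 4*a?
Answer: 10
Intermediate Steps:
E = 100 (E = 10² = 100)
x(Y) = Y² - 35*Y
√(E + x(n(0))) = √(100 + (4*0)*(-35 + 4*0)) = √(100 + 0*(-35 + 0)) = √(100 + 0*(-35)) = √(100 + 0) = √100 = 10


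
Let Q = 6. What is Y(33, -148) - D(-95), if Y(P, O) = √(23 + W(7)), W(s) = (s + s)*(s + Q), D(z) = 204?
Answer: -204 + √205 ≈ -189.68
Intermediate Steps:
W(s) = 2*s*(6 + s) (W(s) = (s + s)*(s + 6) = (2*s)*(6 + s) = 2*s*(6 + s))
Y(P, O) = √205 (Y(P, O) = √(23 + 2*7*(6 + 7)) = √(23 + 2*7*13) = √(23 + 182) = √205)
Y(33, -148) - D(-95) = √205 - 1*204 = √205 - 204 = -204 + √205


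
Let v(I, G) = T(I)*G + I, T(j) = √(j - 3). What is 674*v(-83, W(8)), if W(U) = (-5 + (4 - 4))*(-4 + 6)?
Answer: -55942 - 6740*I*√86 ≈ -55942.0 - 62504.0*I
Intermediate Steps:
W(U) = -10 (W(U) = (-5 + 0)*2 = -5*2 = -10)
T(j) = √(-3 + j)
v(I, G) = I + G*√(-3 + I) (v(I, G) = √(-3 + I)*G + I = G*√(-3 + I) + I = I + G*√(-3 + I))
674*v(-83, W(8)) = 674*(-83 - 10*√(-3 - 83)) = 674*(-83 - 10*I*√86) = -55942 - 6740*I*√86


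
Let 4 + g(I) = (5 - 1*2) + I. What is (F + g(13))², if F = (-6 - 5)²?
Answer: 17689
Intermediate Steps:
g(I) = -1 + I (g(I) = -4 + ((5 - 1*2) + I) = -4 + ((5 - 2) + I) = -4 + (3 + I) = -1 + I)
F = 121 (F = (-11)² = 121)
(F + g(13))² = (121 + (-1 + 13))² = (121 + 12)² = 133² = 17689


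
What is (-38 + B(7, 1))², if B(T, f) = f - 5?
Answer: 1764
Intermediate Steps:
B(T, f) = -5 + f
(-38 + B(7, 1))² = (-38 + (-5 + 1))² = (-38 - 4)² = (-42)² = 1764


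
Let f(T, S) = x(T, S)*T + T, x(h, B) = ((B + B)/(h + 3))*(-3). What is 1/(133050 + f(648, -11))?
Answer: 217/29026722 ≈ 7.4759e-6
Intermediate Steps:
x(h, B) = -6*B/(3 + h) (x(h, B) = ((2*B)/(3 + h))*(-3) = (2*B/(3 + h))*(-3) = -6*B/(3 + h))
f(T, S) = T - 6*S*T/(3 + T) (f(T, S) = (-6*S/(3 + T))*T + T = -6*S*T/(3 + T) + T = T - 6*S*T/(3 + T))
1/(133050 + f(648, -11)) = 1/(133050 + 648*(3 + 648 - 6*(-11))/(3 + 648)) = 1/(133050 + 648*(3 + 648 + 66)/651) = 1/(133050 + 648*(1/651)*717) = 1/(133050 + 154872/217) = 1/(29026722/217) = 217/29026722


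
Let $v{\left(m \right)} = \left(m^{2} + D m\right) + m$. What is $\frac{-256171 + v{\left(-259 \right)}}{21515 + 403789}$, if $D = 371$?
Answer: $- \frac{47573}{70884} \approx -0.67114$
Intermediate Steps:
$v{\left(m \right)} = m^{2} + 372 m$ ($v{\left(m \right)} = \left(m^{2} + 371 m\right) + m = m^{2} + 372 m$)
$\frac{-256171 + v{\left(-259 \right)}}{21515 + 403789} = \frac{-256171 - 259 \left(372 - 259\right)}{21515 + 403789} = \frac{-256171 - 29267}{425304} = \left(-256171 - 29267\right) \frac{1}{425304} = \left(-285438\right) \frac{1}{425304} = - \frac{47573}{70884}$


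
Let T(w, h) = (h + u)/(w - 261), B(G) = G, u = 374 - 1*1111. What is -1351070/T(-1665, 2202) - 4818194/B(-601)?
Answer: 314191461406/176093 ≈ 1.7842e+6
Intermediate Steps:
u = -737 (u = 374 - 1111 = -737)
T(w, h) = (-737 + h)/(-261 + w) (T(w, h) = (h - 737)/(w - 261) = (-737 + h)/(-261 + w))
-1351070/T(-1665, 2202) - 4818194/B(-601) = -1351070*(-261 - 1665)/(-737 + 2202) - 4818194/(-601) = -1351070/(1465/(-1926)) - 4818194*(-1/601) = -1351070/((-1/1926*1465)) + 4818194/601 = -1351070/(-1465/1926) + 4818194/601 = -1351070*(-1926/1465) + 4818194/601 = 520432164/293 + 4818194/601 = 314191461406/176093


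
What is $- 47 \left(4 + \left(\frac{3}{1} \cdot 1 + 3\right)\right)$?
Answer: $-470$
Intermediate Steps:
$- 47 \left(4 + \left(\frac{3}{1} \cdot 1 + 3\right)\right) = - 47 \left(4 + \left(3 \cdot 1 \cdot 1 + 3\right)\right) = - 47 \left(4 + \left(3 \cdot 1 + 3\right)\right) = - 47 \left(4 + \left(3 + 3\right)\right) = - 47 \left(4 + 6\right) = \left(-47\right) 10 = -470$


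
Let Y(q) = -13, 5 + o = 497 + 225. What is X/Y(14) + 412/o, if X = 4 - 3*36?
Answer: 6148/717 ≈ 8.5746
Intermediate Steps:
o = 717 (o = -5 + (497 + 225) = -5 + 722 = 717)
X = -104 (X = 4 - 108 = -104)
X/Y(14) + 412/o = -104/(-13) + 412/717 = -104*(-1/13) + 412*(1/717) = 8 + 412/717 = 6148/717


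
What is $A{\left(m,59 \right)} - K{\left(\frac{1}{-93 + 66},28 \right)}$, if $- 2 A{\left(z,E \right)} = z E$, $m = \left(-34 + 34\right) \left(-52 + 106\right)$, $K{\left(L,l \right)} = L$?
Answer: $\frac{1}{27} \approx 0.037037$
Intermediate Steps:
$m = 0$ ($m = 0 \cdot 54 = 0$)
$A{\left(z,E \right)} = - \frac{E z}{2}$ ($A{\left(z,E \right)} = - \frac{z E}{2} = - \frac{E z}{2}$)
$A{\left(m,59 \right)} - K{\left(\frac{1}{-93 + 66},28 \right)} = \left(- \frac{1}{2}\right) 59 \cdot 0 - \frac{1}{-93 + 66} = 0 - \frac{1}{-27} = 0 - - \frac{1}{27} = 0 + \frac{1}{27} = \frac{1}{27}$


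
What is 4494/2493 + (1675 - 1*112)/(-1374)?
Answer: 253133/380598 ≈ 0.66509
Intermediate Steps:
4494/2493 + (1675 - 1*112)/(-1374) = 4494*(1/2493) + (1675 - 112)*(-1/1374) = 1498/831 + 1563*(-1/1374) = 1498/831 - 521/458 = 253133/380598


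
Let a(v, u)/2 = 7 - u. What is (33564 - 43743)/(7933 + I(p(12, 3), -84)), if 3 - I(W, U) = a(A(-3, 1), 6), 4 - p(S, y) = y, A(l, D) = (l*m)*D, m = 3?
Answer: -10179/7934 ≈ -1.2830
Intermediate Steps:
A(l, D) = 3*D*l (A(l, D) = (l*3)*D = (3*l)*D = 3*D*l)
p(S, y) = 4 - y
a(v, u) = 14 - 2*u (a(v, u) = 2*(7 - u) = 14 - 2*u)
I(W, U) = 1 (I(W, U) = 3 - (14 - 2*6) = 3 - (14 - 12) = 3 - 1*2 = 3 - 2 = 1)
(33564 - 43743)/(7933 + I(p(12, 3), -84)) = (33564 - 43743)/(7933 + 1) = -10179/7934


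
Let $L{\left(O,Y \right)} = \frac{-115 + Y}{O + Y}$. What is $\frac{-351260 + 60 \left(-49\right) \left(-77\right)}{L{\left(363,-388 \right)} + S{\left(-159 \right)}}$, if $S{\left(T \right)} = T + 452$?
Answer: $- \frac{780500}{1957} \approx -398.82$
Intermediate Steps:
$L{\left(O,Y \right)} = \frac{-115 + Y}{O + Y}$
$S{\left(T \right)} = 452 + T$
$\frac{-351260 + 60 \left(-49\right) \left(-77\right)}{L{\left(363,-388 \right)} + S{\left(-159 \right)}} = \frac{-351260 + 60 \left(-49\right) \left(-77\right)}{\frac{-115 - 388}{363 - 388} + \left(452 - 159\right)} = \frac{-351260 - -226380}{\frac{1}{-25} \left(-503\right) + 293} = \frac{-351260 + 226380}{\left(- \frac{1}{25}\right) \left(-503\right) + 293} = - \frac{124880}{\frac{503}{25} + 293} = - \frac{124880}{\frac{7828}{25}} = \left(-124880\right) \frac{25}{7828} = - \frac{780500}{1957}$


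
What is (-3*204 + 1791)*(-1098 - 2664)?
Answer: -4435398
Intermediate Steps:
(-3*204 + 1791)*(-1098 - 2664) = (-612 + 1791)*(-3762) = 1179*(-3762) = -4435398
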